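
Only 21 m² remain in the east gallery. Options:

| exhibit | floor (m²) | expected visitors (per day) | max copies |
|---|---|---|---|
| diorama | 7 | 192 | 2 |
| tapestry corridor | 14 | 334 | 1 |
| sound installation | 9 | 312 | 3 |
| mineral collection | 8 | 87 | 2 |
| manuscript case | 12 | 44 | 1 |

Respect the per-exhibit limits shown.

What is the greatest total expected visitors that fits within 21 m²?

624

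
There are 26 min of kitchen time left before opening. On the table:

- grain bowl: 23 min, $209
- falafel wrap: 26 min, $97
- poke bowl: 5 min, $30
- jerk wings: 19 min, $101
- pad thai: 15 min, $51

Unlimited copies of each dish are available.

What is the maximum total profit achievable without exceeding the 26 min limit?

209

By profit per min: grain bowl 9.09, poke bowl 6.00, jerk wings 5.32 lead.
Grain bowl uses 23 of the 26 min and totals 209.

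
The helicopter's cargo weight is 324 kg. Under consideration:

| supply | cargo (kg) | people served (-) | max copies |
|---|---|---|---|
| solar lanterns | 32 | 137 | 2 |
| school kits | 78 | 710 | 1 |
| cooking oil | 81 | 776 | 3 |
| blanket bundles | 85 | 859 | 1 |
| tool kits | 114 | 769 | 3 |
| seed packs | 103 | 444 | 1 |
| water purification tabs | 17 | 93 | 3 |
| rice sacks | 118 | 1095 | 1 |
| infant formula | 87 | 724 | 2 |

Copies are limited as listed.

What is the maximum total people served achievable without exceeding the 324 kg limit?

By people served per kg: blanket bundles 10.11, cooking oil 9.58, rice sacks 9.28, school kits 9.10 lead.
The ratio heuristic lands on 2×cooking oil + blanket bundles + 3×water purification tabs (2690) but leaves 26 kg idle.
Replace blanket bundles and 3×water purification tabs with school kits + cooking oil: the trade gains 348 net, giving 3038 at 321 kg.
Every other selection either busts 324 kg or exceeds an availability limit or fails to beat 3038.

3038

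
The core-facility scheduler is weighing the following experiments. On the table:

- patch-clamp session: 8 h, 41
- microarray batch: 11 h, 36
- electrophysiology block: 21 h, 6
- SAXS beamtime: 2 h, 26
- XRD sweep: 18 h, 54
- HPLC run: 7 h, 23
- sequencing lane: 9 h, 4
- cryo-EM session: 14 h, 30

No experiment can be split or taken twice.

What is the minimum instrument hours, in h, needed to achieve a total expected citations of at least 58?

Look for the lowest-instrument combination reaching 58.
patch-clamp session + SAXS beamtime: 67 expected citations at 10 h.
Below 10 h the best achievable stays under 58.

10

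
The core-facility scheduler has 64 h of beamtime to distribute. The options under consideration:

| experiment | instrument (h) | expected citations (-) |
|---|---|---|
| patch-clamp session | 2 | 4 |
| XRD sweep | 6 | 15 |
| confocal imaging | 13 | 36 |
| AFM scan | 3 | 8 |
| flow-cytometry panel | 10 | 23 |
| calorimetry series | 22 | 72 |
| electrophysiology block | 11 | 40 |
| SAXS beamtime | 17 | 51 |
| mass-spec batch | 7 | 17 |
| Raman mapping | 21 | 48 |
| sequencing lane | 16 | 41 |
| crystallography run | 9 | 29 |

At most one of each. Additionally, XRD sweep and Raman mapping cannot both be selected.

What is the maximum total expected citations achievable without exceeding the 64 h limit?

204

Patch-clamp session + AFM scan + calorimetry series + electrophysiology block + SAXS beamtime + crystallography run uses 64 of the 64 h and totals 204.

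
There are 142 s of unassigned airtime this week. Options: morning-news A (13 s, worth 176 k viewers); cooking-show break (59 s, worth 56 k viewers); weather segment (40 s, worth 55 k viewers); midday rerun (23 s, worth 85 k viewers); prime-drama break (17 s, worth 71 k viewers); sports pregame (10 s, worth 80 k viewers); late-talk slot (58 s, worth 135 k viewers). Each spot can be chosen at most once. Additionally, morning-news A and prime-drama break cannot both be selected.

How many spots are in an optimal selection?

The maximum expected reach within 142 s is 476.
For example morning-news A + midday rerun + sports pregame + late-talk slot achieves it, using 104 s.
Every optimal selection uses 4 spots.

4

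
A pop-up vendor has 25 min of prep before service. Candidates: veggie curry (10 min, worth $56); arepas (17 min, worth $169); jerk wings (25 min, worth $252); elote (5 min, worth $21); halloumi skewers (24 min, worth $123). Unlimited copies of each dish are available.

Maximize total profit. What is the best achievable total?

252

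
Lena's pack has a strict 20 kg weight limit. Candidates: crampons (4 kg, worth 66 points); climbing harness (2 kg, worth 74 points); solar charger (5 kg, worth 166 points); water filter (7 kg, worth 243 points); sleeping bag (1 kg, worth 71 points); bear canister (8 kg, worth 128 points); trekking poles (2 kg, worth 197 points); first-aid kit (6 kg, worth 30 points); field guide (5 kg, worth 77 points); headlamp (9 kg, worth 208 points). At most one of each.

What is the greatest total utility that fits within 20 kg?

By utility per kg: trekking poles 98.50, sleeping bag 71.00, climbing harness 37.00, water filter 34.71 lead.
Greedy by ratio would take climbing harness + solar charger + water filter + sleeping bag + trekking poles: 17 kg used, total 751.
The 2 kg tied up in climbing harness is better spent on field guide — total rises to 754 (20 kg).

754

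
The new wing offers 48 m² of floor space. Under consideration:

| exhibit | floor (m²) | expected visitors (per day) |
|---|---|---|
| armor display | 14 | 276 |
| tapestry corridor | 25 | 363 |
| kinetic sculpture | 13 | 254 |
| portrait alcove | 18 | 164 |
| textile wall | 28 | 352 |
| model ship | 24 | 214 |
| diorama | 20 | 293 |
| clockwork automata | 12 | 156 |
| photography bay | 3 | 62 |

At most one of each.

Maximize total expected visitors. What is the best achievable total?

Greedy by ratio would take armor display + kinetic sculpture + clockwork automata + photography bay: 42 m² used, total 748.
Replace clockwork automata and photography bay with diorama: the trade gains 75 net, giving 823 at 47 m².

823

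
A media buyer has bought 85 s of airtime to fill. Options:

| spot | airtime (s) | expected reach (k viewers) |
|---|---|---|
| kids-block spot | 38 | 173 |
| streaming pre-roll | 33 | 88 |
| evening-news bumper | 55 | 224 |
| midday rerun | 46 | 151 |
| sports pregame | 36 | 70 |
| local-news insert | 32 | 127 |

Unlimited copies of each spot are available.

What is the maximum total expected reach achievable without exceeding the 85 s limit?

Best packing: 2×kids-block spot — 76 s, 346 total.

346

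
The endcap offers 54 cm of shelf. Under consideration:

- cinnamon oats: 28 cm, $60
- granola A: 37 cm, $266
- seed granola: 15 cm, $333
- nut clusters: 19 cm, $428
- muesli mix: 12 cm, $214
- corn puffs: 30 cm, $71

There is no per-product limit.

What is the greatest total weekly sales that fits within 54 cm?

1189

Best packing: seed granola + 2×nut clusters — 53 cm, 1189 total.
The spare 1 cm is too small for any remaining product, and no exchange beats 1189.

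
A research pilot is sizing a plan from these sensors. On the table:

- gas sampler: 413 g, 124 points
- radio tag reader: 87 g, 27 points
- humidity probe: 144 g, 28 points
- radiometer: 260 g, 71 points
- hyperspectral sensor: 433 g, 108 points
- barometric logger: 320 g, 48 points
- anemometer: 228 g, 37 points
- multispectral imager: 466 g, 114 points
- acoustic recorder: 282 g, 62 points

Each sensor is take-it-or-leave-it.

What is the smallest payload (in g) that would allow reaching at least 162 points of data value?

644

Look for the lowest-payload combination reaching 162.
gas sampler + radio tag reader + humidity probe reaches 179 using 644 g.
No combination under 644 g hits 162.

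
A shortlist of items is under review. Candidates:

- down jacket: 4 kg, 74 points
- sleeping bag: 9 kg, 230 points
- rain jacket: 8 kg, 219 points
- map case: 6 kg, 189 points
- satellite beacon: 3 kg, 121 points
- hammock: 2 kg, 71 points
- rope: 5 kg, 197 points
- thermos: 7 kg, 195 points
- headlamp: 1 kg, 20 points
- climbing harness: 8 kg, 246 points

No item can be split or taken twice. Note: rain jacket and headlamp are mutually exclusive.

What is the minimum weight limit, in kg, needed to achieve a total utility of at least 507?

14

Need the lightest bundle worth ≥ 507.
map case + satellite beacon + rope: 507 utility at 14 kg.
Below 14 kg the best achievable stays under 507.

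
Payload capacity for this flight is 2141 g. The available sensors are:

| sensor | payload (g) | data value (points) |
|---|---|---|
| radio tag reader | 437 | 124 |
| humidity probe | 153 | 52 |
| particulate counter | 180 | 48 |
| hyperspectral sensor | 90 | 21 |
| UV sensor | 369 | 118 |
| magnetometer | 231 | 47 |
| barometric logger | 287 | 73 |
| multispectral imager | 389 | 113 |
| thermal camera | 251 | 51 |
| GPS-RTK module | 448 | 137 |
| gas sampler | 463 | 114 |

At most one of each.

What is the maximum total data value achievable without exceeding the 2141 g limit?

617

By data value per g: humidity probe 0.34, UV sensor 0.32, GPS-RTK module 0.31 lead.
A density-first pass picks radio tag reader + humidity probe + particulate counter + hyperspectral sensor + UV sensor + multispectral imager + GPS-RTK module — 613 at 2066 g.
Dropping particulate counter and hyperspectral sensor frees 270 g; slotting in barometric logger (287 g) lifts the total to 617 at 2083 g.
Every other selection either busts 2141 g or fails to beat 617.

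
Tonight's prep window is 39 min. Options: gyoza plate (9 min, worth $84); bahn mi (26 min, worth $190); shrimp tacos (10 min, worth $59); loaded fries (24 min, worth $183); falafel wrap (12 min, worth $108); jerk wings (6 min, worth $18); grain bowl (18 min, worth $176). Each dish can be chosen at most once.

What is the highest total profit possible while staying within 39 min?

368

Best packing: gyoza plate + falafel wrap + grain bowl — 39 min, 368 total.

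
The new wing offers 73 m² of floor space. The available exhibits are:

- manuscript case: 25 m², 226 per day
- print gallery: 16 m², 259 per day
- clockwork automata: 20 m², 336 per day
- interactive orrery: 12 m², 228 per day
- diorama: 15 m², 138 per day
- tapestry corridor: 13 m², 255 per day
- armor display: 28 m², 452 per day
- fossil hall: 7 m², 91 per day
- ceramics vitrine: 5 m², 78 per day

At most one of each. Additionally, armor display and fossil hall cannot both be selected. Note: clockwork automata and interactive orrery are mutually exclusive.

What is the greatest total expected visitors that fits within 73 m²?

Taking print gallery + interactive orrery + tapestry corridor + armor display: 69 m² used, 1194 in expected visitors.
An exhaustive check of the 512 subsets confirms 1194.

1194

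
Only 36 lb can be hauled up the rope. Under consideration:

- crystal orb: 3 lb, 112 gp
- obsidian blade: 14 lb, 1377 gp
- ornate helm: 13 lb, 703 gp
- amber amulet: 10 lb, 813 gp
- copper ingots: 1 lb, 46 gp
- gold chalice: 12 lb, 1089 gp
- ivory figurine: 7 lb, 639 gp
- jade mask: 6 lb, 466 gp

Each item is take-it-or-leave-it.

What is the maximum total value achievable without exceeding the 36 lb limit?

3279

Taking the top-ratio items first gives obsidian blade + copper ingots + gold chalice + ivory figurine for 3151 (34 lb).
Replace copper ingots and ivory figurine with amber amulet: the trade gains 128 net, giving 3279 at 36 lb.
Runner-up crystal orb + obsidian blade + gold chalice + ivory figurine tops out at 3217.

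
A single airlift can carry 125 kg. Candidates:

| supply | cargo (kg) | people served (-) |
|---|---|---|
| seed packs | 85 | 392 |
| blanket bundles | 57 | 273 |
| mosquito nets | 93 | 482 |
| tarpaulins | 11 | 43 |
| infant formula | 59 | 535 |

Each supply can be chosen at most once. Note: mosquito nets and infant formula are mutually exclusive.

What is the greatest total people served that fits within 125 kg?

808

By people served per kg: infant formula 9.07, mosquito nets 5.18, blanket bundles 4.79, seed packs 4.61 lead.
Taking blanket bundles + infant formula: 116 kg used, 808 in people served.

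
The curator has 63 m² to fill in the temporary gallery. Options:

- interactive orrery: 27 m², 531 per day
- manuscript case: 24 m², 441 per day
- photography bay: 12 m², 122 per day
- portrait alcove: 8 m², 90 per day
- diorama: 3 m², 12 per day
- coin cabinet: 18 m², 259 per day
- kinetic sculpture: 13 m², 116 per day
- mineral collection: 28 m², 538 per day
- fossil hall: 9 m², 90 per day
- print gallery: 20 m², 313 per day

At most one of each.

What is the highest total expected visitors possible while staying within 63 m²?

Interactive orrery + portrait alcove + mineral collection uses 63 of the 63 m² and totals 1159.
An exhaustive check of the 1024 subsets confirms 1159.

1159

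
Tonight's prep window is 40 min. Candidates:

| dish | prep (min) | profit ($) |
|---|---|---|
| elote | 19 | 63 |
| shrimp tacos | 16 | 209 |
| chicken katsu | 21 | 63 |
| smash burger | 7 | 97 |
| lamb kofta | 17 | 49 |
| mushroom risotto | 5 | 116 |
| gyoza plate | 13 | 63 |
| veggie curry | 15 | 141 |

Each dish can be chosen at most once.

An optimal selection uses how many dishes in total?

The maximum profit within 40 min is 466.
For example shrimp tacos + mushroom risotto + veggie curry achieves it, using 36 min.
All optima have 3 dishes.

3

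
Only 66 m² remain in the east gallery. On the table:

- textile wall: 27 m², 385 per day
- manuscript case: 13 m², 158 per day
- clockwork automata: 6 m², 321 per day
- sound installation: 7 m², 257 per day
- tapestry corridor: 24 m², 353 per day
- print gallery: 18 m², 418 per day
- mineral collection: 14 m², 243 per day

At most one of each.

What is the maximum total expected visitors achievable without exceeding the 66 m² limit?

1397

Density check — clockwork automata 53.50, sound installation 36.71, print gallery 23.22, mineral collection 17.36 are the best per m².
Manuscript case + clockwork automata + sound installation + print gallery + mineral collection uses 58 of the 66 m² and totals 1397.
No other feasible combination exceeds 1397.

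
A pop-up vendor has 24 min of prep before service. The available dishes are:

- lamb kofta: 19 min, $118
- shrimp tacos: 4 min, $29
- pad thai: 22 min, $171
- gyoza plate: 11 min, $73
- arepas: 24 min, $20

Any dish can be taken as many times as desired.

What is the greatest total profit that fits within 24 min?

By profit per min: pad thai 7.77, shrimp tacos 7.25, gyoza plate 6.64 lead.
The ratio heuristic lands on pad thai (171) but leaves 2 min idle.
Replace pad thai with 6×shrimp tacos: the trade gains 3 net, giving 174 at 24 min.

174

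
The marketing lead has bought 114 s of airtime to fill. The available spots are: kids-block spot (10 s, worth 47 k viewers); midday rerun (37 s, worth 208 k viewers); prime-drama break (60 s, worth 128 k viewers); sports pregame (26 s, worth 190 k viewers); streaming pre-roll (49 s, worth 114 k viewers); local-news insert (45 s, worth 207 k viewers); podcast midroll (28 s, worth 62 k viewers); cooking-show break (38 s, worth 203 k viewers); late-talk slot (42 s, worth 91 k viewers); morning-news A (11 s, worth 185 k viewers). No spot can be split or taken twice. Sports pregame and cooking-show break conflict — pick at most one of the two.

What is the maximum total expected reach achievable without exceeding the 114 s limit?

692

Taking kids-block spot + midday rerun + sports pregame + podcast midroll + morning-news A: 112 s used, 692 in expected reach.
Nothing else feasible within 114 s beats 692.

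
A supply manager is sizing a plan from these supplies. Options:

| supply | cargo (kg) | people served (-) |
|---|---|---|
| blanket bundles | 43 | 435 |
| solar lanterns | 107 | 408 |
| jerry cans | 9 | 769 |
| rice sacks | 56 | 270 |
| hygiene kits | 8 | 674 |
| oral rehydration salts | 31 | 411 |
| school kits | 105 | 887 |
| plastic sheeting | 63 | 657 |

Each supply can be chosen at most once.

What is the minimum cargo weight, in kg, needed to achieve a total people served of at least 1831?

Need the lightest bundle worth ≥ 1831.
jerry cans + hygiene kits + oral rehydration salts reaches 1854 using 48 kg.
Any bundle with less than 48 kg falls short of 1831.

48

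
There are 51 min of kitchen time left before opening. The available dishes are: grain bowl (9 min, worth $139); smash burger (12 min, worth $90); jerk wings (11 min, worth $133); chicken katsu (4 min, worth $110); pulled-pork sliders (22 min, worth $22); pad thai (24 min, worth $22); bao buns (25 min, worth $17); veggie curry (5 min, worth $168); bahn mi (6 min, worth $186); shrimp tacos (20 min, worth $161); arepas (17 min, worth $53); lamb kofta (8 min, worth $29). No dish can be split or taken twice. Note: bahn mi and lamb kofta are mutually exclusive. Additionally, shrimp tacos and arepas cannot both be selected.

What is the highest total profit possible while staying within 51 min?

826

Density check — veggie curry 33.60, bahn mi 31.00, chicken katsu 27.50 are the best per min.
Best packing: grain bowl + smash burger + jerk wings + chicken katsu + veggie curry + bahn mi — 47 min, 826 total.
The closest alternative, grain bowl + jerk wings + veggie curry + bahn mi + shrimp tacos, reaches only 787.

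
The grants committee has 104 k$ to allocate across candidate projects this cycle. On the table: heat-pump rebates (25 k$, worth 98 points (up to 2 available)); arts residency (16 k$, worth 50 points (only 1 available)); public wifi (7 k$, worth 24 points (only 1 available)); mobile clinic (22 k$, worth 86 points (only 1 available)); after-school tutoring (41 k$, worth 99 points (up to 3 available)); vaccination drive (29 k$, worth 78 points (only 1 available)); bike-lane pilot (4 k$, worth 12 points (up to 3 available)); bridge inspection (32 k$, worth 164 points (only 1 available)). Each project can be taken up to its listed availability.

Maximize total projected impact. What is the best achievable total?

The ratio ordering already packs tightly: 2×heat-pump rebates + mobile clinic + bridge inspection, 104 k$, 446.
No other feasible combination exceeds 446.

446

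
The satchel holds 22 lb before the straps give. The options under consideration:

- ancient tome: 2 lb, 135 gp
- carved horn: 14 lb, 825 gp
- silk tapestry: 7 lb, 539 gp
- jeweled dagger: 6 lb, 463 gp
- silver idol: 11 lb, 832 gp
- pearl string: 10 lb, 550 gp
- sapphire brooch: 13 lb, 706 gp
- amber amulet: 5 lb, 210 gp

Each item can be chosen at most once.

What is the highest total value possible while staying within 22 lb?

Filling by ratio: ancient tome + silk tapestry + jeweled dagger + amber amulet for 1347, with 2 lb left unused.
Dropping jeweled dagger and amber amulet frees 11 lb; slotting in silver idol (11 lb) lifts the total to 1506 at 20 lb.

1506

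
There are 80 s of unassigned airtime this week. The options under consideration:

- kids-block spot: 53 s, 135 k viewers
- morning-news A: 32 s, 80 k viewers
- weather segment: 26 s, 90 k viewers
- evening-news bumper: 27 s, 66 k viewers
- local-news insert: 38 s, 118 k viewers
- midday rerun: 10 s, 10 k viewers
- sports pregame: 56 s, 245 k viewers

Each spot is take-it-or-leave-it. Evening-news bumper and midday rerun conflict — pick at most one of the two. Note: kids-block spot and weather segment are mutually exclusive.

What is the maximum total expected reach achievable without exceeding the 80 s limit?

Best packing: midday rerun + sports pregame — 66 s, 255 total.

255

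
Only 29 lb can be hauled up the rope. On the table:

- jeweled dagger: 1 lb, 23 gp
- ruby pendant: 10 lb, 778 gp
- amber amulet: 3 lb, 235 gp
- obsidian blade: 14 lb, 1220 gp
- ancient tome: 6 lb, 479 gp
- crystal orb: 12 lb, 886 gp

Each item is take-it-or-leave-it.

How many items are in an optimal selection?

3

Best achievable value is 2341.
amber amulet + obsidian blade + crystal orb hits 2341 at 29 lb.
Any selection reaching 2341 contains exactly 3 items.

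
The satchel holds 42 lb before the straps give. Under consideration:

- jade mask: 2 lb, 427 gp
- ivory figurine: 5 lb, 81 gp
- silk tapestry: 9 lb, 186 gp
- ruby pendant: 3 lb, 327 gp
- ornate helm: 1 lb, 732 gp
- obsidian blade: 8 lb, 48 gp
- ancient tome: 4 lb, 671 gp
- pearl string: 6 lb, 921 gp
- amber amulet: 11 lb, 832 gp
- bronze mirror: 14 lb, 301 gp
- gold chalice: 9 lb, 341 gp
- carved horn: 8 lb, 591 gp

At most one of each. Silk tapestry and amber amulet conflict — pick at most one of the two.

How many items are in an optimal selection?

Best achievable value is 4582.
jade mask + ivory figurine + ruby pendant + ornate helm + ancient tome + pearl string + amber amulet + carved horn hits 4582 at 40 lb.
Any selection reaching 4582 contains exactly 8 items.

8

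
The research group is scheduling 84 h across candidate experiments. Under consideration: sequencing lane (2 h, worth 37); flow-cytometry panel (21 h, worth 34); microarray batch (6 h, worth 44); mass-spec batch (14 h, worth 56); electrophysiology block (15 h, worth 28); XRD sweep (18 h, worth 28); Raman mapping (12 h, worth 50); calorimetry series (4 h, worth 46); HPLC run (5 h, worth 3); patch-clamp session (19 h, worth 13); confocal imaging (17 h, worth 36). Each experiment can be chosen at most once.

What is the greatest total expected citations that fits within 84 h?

306

Ranking by ratio (expected citations/h): sequencing lane 18.50, calorimetry series 11.50, microarray batch 7.33.
Greedy by ratio would take sequencing lane + microarray batch + mass-spec batch + electrophysiology block + Raman mapping + calorimetry series + HPLC run + confocal imaging: 75 h used, total 300.
The 15 h tied up in electrophysiology block is better spent on flow-cytometry panel — total rises to 306 (81 h).
Nothing else within 84 h beats 306.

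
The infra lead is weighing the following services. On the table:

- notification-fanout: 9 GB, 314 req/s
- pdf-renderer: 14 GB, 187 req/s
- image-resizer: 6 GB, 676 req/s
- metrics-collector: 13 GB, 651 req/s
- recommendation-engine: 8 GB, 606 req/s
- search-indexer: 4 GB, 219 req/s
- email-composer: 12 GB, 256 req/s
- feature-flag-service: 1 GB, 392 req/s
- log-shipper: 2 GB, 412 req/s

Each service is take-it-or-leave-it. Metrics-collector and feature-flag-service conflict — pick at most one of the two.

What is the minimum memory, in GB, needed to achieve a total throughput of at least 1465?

9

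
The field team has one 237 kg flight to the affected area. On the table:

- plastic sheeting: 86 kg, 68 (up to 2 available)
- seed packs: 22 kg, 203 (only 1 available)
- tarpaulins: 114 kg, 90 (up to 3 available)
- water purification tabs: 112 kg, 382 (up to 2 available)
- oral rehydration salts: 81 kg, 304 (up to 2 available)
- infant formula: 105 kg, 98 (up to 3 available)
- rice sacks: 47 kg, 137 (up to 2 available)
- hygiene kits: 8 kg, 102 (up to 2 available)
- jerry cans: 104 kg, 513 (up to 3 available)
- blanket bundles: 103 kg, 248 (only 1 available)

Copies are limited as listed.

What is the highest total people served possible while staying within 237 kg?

By people served per kg: hygiene kits 12.75, seed packs 9.23, jerry cans 4.93 lead.
Taking the top-ratio supplies first gives seed packs + oral rehydration salts + 2×hygiene kits + jerry cans for 1224 (223 kg).
Replace seed packs and oral rehydration salts with jerry cans: the trade gains 6 net, giving 1230 at 224 kg.

1230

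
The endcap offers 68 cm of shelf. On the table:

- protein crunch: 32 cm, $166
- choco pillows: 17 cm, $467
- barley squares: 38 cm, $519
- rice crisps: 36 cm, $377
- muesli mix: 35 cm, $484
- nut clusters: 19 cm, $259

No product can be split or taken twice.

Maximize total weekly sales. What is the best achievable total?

Taking the top-ratio products first gives choco pillows + muesli mix for 951 (52 cm).
The 35 cm tied up in muesli mix is better spent on barley squares — total rises to 986 (55 cm).
The closest alternative, choco pillows + muesli mix, reaches only 951.

986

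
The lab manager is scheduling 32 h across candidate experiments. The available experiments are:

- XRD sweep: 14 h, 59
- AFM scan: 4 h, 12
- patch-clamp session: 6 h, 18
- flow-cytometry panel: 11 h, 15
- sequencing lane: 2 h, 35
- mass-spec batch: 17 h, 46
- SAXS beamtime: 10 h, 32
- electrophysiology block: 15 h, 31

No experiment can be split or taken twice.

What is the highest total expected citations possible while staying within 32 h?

Greedy by ratio would take XRD sweep + AFM scan + sequencing lane + SAXS beamtime: 30 h used, total 138.
The 4 h tied up in AFM scan is better spent on patch-clamp session — total rises to 144 (32 h).
Next best is XRD sweep + AFM scan + sequencing lane + SAXS beamtime at 138 (30 h) — short by 6.

144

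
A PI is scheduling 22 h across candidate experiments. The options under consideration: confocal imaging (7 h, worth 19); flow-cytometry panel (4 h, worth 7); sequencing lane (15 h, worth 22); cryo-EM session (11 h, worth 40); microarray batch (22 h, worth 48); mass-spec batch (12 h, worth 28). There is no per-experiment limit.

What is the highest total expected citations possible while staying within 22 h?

Best packing: 2×cryo-EM session — 22 h, 80 total.
Every other selection either busts 22 h or fails to beat 80.

80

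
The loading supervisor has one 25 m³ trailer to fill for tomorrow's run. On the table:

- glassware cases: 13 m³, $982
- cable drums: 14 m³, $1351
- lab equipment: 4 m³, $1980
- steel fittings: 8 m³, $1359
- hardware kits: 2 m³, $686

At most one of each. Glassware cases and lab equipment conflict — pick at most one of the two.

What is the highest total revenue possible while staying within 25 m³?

Ranking by ratio (revenue/m³): lab equipment 495.00, hardware kits 343.00, steel fittings 169.88, cable drums 96.50.
Best packing: lab equipment + steel fittings + hardware kits — 14 m³, 4025 total.
Every other selection either busts 25 m³ or breaks a pairing rule or fails to beat 4025.

4025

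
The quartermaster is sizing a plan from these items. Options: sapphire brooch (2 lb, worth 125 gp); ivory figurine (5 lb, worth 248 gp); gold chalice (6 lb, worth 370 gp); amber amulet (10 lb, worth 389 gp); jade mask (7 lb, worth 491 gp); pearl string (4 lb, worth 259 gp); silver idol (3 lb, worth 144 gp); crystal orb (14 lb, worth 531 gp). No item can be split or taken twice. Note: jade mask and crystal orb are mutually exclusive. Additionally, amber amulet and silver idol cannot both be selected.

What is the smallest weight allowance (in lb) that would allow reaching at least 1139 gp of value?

19

Look for the lowest-weight combination reaching 1139.
sapphire brooch + gold chalice + jade mask + pearl string: 1245 value at 19 lb.
No combination under 19 lb hits 1139.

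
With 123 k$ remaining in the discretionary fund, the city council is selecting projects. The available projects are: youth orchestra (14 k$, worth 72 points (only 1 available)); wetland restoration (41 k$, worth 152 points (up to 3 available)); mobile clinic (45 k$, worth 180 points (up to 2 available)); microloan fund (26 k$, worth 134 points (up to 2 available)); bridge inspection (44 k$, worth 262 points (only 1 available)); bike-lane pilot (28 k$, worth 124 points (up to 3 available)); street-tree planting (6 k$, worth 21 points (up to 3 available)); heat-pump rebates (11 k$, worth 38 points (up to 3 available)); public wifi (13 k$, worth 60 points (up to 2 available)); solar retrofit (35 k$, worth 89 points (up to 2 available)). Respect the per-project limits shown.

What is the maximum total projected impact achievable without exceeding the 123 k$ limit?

662

Taking youth orchestra + 2×microloan fund + bridge inspection + public wifi: 123 k$ used, 662 in projected impact.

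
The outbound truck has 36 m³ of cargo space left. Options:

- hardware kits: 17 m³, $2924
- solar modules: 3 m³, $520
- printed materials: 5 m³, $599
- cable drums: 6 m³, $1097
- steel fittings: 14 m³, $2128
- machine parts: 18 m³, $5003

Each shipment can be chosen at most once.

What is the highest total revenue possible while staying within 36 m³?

Greedy by ratio would take solar modules + printed materials + cable drums + machine parts: 32 m³ used, total 7219.
The 14 m³ tied up in solar modules and printed materials and cable drums is better spent on hardware kits — total rises to 7927 (35 m³).
Nothing else within 36 m³ beats 7927.

7927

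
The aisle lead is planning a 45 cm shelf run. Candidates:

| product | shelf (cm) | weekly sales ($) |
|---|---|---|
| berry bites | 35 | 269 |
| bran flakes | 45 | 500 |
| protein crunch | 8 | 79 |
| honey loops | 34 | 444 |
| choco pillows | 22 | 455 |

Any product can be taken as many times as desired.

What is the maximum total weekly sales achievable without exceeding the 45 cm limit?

Best packing: 2×choco pillows — 44 cm, 910 total.
The spare 1 cm is too small for any remaining product, and no exchange beats 910.

910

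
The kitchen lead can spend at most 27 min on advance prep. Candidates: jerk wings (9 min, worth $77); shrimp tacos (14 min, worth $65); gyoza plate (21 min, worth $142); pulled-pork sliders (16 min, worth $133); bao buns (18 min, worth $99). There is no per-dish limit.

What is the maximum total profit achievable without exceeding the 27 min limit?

Best packing: 3×jerk wings — 27 min, 231 total.
No other feasible combination exceeds 231.

231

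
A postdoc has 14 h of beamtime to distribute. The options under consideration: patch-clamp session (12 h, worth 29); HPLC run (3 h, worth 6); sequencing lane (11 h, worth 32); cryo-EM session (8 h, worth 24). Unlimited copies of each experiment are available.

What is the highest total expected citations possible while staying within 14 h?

Density check — cryo-EM session 3.00, sequencing lane 2.91, patch-clamp session 2.42, HPLC run 2.00 are the best per h.
Greedy by ratio would take 2×HPLC run + cryo-EM session: 14 h used, total 36.
Replace HPLC run and cryo-EM session with sequencing lane: the trade gains 2 net, giving 38 at 14 h.

38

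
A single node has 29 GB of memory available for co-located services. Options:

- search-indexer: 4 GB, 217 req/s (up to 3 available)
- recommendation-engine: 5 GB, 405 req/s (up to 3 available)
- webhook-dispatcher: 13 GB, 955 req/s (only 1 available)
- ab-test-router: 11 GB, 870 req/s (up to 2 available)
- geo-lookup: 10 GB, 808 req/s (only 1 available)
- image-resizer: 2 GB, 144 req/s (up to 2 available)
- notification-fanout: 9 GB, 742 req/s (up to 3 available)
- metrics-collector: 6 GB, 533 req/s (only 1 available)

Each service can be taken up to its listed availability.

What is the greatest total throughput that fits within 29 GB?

Recommendation-engine + 2×notification-fanout + metrics-collector uses 29 of the 29 GB and totals 2422.
That's the maximum — no swap from here does better than 2422.

2422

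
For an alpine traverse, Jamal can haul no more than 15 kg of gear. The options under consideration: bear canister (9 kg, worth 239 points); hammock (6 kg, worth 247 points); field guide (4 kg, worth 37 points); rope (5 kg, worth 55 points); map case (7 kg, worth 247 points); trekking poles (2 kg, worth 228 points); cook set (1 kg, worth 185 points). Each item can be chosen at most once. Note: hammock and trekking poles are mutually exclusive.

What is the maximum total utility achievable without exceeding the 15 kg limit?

715

Taking rope + map case + trekking poles + cook set: 15 kg used, 715 in utility.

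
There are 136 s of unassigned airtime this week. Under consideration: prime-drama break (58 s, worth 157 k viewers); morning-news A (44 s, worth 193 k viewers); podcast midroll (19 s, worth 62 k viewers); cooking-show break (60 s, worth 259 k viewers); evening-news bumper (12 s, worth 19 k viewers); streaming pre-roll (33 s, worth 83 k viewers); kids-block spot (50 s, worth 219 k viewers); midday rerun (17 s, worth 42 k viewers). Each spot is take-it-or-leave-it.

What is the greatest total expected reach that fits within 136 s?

540

Greedy by ratio would take morning-news A + podcast midroll + kids-block spot + midday rerun: 130 s used, total 516.
Dropping morning-news A and midday rerun frees 61 s; slotting in cooking-show break (60 s) lifts the total to 540 at 129 s.
Every other selection either busts 136 s or fails to beat 540.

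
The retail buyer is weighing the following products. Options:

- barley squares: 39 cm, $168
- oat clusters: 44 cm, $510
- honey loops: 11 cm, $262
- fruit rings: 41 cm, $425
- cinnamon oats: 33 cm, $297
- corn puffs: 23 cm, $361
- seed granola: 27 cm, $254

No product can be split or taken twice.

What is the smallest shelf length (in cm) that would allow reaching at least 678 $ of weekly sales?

52

Need the lightest bundle worth ≥ 678.
Taking honey loops + fruit rings gives 687 (≥ 678) for 52 cm.
No combination under 52 cm hits 678.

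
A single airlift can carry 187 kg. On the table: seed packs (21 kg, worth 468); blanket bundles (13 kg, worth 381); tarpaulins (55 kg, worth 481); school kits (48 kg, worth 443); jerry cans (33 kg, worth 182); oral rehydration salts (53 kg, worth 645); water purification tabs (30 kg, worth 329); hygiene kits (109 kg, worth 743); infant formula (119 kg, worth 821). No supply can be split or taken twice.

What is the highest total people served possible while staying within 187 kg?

Filling by ratio: seed packs + blanket bundles + school kits + oral rehydration salts + water purification tabs for 2266, with 22 kg left unused.
Dropping school kits frees 48 kg; slotting in tarpaulins (55 kg) lifts the total to 2304 at 172 kg.
Nothing else within 187 kg beats 2304.

2304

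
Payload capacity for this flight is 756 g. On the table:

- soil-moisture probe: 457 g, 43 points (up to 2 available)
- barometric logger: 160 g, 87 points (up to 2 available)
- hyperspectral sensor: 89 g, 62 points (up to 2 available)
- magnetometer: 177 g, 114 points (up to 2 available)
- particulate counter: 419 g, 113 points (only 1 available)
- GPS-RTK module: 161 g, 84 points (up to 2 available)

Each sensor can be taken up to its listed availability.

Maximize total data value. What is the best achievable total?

Density check — hyperspectral sensor 0.70, magnetometer 0.64, barometric logger 0.54, GPS-RTK module 0.52 are the best per g.
Taking barometric logger + 2×hyperspectral sensor + 2×magnetometer: 692 g used, 439 in data value.

439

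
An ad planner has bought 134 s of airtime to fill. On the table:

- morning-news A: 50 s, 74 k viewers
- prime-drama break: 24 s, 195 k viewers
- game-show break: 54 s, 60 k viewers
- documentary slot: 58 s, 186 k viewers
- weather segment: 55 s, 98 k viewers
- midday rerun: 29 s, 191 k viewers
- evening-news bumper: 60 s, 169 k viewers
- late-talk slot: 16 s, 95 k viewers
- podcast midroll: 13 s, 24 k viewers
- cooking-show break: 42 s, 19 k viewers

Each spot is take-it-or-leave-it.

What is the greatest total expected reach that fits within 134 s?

667

The ratio ordering already packs tightly: prime-drama break + documentary slot + midday rerun + late-talk slot, 127 s, 667.
The spare 7 s is too small for any remaining spot, and no exchange beats 667.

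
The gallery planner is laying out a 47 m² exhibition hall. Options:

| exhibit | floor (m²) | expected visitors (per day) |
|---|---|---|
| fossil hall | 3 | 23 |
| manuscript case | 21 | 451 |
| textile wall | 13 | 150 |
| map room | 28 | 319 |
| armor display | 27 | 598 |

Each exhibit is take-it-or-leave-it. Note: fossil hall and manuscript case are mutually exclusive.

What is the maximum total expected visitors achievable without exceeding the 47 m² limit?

Best packing: fossil hall + textile wall + armor display — 43 m², 771 total.

771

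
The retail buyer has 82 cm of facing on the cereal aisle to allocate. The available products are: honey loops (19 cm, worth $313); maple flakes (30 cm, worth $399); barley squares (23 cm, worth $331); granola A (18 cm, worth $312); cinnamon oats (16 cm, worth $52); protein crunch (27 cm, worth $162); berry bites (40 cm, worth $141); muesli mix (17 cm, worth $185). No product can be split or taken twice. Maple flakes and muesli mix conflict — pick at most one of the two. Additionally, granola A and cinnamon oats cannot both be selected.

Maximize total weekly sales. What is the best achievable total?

1141

Taking honey loops + barley squares + granola A + muesli mix: 77 cm used, 1141 in weekly sales.
The spare 5 cm is too small for any remaining product, and no feasible exchange beats 1141.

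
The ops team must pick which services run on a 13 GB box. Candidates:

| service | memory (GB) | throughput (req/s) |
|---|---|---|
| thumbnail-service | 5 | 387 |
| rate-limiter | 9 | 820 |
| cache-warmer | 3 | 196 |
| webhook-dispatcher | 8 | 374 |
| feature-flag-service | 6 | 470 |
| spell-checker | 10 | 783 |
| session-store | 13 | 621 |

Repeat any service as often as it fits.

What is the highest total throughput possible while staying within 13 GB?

Density check — rate-limiter 91.11, feature-flag-service 78.33, spell-checker 78.30 are the best per GB.
Best packing: rate-limiter + cache-warmer — 12 GB, 1016 total.
Nothing else within 13 GB beats 1016.

1016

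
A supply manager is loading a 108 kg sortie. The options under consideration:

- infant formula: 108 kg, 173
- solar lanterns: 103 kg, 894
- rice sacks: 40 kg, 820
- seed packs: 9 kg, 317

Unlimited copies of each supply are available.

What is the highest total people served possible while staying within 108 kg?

3804

12×seed packs uses 108 of the 108 kg and totals 3804.
Nothing else within 108 kg beats 3804.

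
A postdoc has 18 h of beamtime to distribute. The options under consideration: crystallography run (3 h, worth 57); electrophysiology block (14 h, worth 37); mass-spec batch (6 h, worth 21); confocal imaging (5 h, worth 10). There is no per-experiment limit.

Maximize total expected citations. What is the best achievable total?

The ratio ordering already packs tightly: 6×crystallography run, 18 h, 342.
No other feasible combination exceeds 342.

342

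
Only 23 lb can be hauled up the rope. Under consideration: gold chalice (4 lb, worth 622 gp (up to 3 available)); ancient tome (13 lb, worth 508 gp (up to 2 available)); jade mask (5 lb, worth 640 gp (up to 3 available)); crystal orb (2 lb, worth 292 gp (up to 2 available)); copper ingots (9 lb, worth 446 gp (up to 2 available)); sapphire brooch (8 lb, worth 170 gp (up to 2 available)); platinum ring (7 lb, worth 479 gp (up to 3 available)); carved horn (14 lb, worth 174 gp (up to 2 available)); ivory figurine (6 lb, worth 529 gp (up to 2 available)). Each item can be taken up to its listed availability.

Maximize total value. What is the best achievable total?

By value per lb: gold chalice 155.50, crystal orb 146.00, jade mask 128.00, ivory figurine 88.17 lead.
Filling by ratio: 3×gold chalice + jade mask + 2×crystal orb for 3090, with 2 lb left unused.
Dropping gold chalice and 2×crystal orb frees 8 lb; slotting in 2×jade mask (10 lb) lifts the total to 3164 at 23 lb.
No other feasible combination exceeds 3164.

3164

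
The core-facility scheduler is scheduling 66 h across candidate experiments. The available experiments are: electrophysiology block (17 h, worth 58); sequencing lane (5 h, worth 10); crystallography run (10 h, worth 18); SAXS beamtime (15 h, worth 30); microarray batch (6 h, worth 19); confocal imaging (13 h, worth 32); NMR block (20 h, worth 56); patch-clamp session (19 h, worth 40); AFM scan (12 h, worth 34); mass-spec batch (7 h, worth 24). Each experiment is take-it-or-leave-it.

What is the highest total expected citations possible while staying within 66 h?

Taking electrophysiology block + microarray batch + NMR block + AFM scan + mass-spec batch: 62 h used, 191 in expected citations.
Runner-up electrophysiology block + crystallography run + NMR block + AFM scan + mass-spec batch tops out at 190.

191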